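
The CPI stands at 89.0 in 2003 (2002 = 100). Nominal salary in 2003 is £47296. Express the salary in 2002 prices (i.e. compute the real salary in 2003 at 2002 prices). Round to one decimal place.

53141.6

Real = Nominal ÷ (Index/100) = 47296 ÷ (89.0/100)
     = 47296 ÷ 0.890 = 53141.5730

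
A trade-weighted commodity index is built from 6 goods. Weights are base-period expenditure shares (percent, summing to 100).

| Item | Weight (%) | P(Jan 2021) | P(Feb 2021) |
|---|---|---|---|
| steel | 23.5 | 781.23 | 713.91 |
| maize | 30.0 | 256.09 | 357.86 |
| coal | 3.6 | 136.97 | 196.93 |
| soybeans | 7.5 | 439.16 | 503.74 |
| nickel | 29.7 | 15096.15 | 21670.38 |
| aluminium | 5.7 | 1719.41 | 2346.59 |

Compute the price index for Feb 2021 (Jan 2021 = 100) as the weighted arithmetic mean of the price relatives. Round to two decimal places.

127.59

steel: 23.5 × (713.91/781.23) = 23.5 × 0.913828 = 21.4750
maize: 30.0 × (357.86/256.09) = 30.0 × 1.397399 = 41.9220
coal: 3.6 × (196.93/136.97) = 3.6 × 1.437760 = 5.1759
soybeans: 7.5 × (503.74/439.16) = 7.5 × 1.147053 = 8.6029
nickel: 29.7 × (21670.38/15096.15) = 29.7 × 1.435491 = 42.6341
aluminium: 5.7 × (2346.59/1719.41) = 5.7 × 1.364765 = 7.7792
Index = Σ wᵢ·(p₁ᵢ/p₀ᵢ) = 21.4750 + 41.9220 + 5.1759 + 8.6029 + 42.6341 + 7.7792 = 127.5890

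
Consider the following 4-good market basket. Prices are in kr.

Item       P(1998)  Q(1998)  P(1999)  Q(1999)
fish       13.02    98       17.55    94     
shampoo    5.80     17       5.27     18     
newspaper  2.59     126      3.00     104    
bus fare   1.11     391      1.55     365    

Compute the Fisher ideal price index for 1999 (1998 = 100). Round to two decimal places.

130.89

Laspeyres component (base-period weights):
ΣP(1999)Q(1998) = 17.55×98 + 5.27×17 + 3.00×126 + 1.55×391 = 1719.9 + 89.59 + 378 + 606.05 = 2793.54
ΣP(1998)Q(1998) = 13.02×98 + 5.80×17 + 2.59×126 + 1.11×391 = 1275.96 + 98.6 + 326.34 + 434.01 = 2134.91
L = 2793.54 / 2134.91 × 100 = 130.8505
Paasche component (current-period weights):
ΣP(1999)Q(1999) = 17.55×94 + 5.27×18 + 3.00×104 + 1.55×365 = 1649.7 + 94.86 + 312 + 565.75 = 2622.31
ΣP(1998)Q(1999) = 13.02×94 + 5.80×18 + 2.59×104 + 1.11×365 = 1223.88 + 104.4 + 269.36 + 405.15 = 2002.79
P = 2622.31 / 2002.79 × 100 = 130.9328
Fisher = √(L × P) = √(130.8505 × 130.9328) = 130.8917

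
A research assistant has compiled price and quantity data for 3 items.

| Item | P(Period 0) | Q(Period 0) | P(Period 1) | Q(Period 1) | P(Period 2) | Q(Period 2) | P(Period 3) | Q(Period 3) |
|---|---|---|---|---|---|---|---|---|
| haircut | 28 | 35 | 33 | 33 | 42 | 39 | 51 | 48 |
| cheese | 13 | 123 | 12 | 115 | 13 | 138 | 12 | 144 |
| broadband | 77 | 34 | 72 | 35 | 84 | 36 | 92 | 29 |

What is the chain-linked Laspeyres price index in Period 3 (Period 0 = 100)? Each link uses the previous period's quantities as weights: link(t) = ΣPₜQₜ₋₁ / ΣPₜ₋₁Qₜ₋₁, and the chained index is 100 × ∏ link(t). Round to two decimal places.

122.88

Link Period 0→Period 1:
ΣP(Period 1)Q(Period 0) = 33×35 + 12×123 + 72×34 = 1155 + 1476 + 2448 = 5079
ΣP(Period 0)Q(Period 0) = 28×35 + 13×123 + 77×34 = 980 + 1599 + 2618 = 5197
link = 5079/5197 = 0.977295
Link Period 1→Period 2:
ΣP(Period 2)Q(Period 1) = 42×33 + 13×115 + 84×35 = 1386 + 1495 + 2940 = 5821
ΣP(Period 1)Q(Period 1) = 33×33 + 12×115 + 72×35 = 1089 + 1380 + 2520 = 4989
link = 5821/4989 = 1.166767
Link Period 2→Period 3:
ΣP(Period 3)Q(Period 2) = 51×39 + 12×138 + 92×36 = 1989 + 1656 + 3312 = 6957
ΣP(Period 2)Q(Period 2) = 42×39 + 13×138 + 84×36 = 1638 + 1794 + 3024 = 6456
link = 6957/6456 = 1.077602
Chained index = 100 × 0.977295 × 1.166767 × 1.077602 = 122.8763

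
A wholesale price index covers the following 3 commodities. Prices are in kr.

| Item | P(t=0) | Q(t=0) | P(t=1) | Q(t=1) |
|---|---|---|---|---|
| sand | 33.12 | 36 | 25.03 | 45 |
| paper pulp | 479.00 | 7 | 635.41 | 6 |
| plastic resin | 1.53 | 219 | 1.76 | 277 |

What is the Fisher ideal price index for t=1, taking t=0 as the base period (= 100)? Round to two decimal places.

Laspeyres component (base-period weights):
ΣP(t=1)Q(t=0) = 25.03×36 + 635.41×7 + 1.76×219 = 901.08 + 4447.87 + 385.44 = 5734.39
ΣP(t=0)Q(t=0) = 33.12×36 + 479.00×7 + 1.53×219 = 1192.32 + 3353 + 335.07 = 4880.39
L = 5734.39 / 4880.39 × 100 = 117.4986
Paasche component (current-period weights):
ΣP(t=1)Q(t=1) = 25.03×45 + 635.41×6 + 1.76×277 = 1126.35 + 3812.46 + 487.52 = 5426.33
ΣP(t=0)Q(t=1) = 33.12×45 + 479.00×6 + 1.53×277 = 1490.4 + 2874 + 423.81 = 4788.21
P = 5426.33 / 4788.21 × 100 = 113.3269
Fisher = √(L × P) = √(117.4986 × 113.3269) = 115.3939

115.39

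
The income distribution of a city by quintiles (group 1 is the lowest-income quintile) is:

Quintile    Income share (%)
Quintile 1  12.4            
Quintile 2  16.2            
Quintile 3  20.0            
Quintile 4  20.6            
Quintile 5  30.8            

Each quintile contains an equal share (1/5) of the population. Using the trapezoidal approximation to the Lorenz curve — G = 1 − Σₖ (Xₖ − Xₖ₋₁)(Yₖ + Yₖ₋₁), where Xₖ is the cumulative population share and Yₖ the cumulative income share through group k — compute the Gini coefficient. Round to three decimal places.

0.165

Cumulative income shares Yₖ: 0.1240, 0.2860, 0.4860, 0.6920, 1.0000
Σ (Xₖ−Xₖ₋₁)(Yₖ+Yₖ₋₁) = (1/5)(0.1240+0.0000) + (1/5)(0.2860+0.1240) + (1/5)(0.4860+0.2860) + (1/5)(0.6920+0.4860) + (1/5)(1.0000+0.6920)
  = 0.0248 + 0.0820 + 0.1544 + 0.2356 + 0.3384 = 0.8352
G = 1 − 0.8352 = 0.1648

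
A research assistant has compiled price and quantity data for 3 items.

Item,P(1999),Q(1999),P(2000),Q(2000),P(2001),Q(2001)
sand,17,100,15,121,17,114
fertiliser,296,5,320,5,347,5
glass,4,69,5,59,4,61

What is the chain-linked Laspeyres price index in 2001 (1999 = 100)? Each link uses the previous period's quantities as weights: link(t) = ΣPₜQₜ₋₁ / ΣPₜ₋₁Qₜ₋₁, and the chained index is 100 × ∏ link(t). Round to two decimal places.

108.23

Link 1999→2000:
ΣP(2000)Q(1999) = 15×100 + 320×5 + 5×69 = 1500 + 1600 + 345 = 3445
ΣP(1999)Q(1999) = 17×100 + 296×5 + 4×69 = 1700 + 1480 + 276 = 3456
link = 3445/3456 = 0.996817
Link 2000→2001:
ΣP(2001)Q(2000) = 17×121 + 347×5 + 4×59 = 2057 + 1735 + 236 = 4028
ΣP(2000)Q(2000) = 15×121 + 320×5 + 5×59 = 1815 + 1600 + 295 = 3710
link = 4028/3710 = 1.085714
Chained index = 100 × 0.996817 × 1.085714 = 108.2259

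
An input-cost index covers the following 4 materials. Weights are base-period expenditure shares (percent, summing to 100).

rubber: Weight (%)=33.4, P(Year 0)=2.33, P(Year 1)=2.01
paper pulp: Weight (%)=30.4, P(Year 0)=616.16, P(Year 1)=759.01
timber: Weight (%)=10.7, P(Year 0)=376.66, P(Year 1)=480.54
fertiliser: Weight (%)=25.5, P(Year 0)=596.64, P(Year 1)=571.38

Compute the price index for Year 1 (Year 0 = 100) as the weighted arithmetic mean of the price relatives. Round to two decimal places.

rubber: 33.4 × (2.01/2.33) = 33.4 × 0.862661 = 28.8129
paper pulp: 30.4 × (759.01/616.16) = 30.4 × 1.231839 = 37.4479
timber: 10.7 × (480.54/376.66) = 10.7 × 1.275792 = 13.6510
fertiliser: 25.5 × (571.38/596.64) = 25.5 × 0.957663 = 24.4204
Index = Σ wᵢ·(p₁ᵢ/p₀ᵢ) = 28.8129 + 37.4479 + 13.6510 + 24.4204 = 104.3322

104.33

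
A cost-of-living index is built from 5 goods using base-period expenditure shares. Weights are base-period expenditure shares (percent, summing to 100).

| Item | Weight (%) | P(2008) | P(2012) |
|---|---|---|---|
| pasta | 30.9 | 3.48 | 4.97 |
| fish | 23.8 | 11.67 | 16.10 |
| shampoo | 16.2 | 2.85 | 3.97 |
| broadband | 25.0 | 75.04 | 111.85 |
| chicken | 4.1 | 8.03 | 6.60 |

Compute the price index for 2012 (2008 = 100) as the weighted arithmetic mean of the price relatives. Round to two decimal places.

140.16

pasta: 30.9 × (4.97/3.48) = 30.9 × 1.428161 = 44.1302
fish: 23.8 × (16.10/11.67) = 23.8 × 1.379606 = 32.8346
shampoo: 16.2 × (3.97/2.85) = 16.2 × 1.392982 = 22.5663
broadband: 25.0 × (111.85/75.04) = 25.0 × 1.490538 = 37.2635
chicken: 4.1 × (6.60/8.03) = 4.1 × 0.821918 = 3.3699
Index = Σ wᵢ·(p₁ᵢ/p₀ᵢ) = 44.1302 + 32.8346 + 22.5663 + 37.2635 + 3.3699 = 140.1644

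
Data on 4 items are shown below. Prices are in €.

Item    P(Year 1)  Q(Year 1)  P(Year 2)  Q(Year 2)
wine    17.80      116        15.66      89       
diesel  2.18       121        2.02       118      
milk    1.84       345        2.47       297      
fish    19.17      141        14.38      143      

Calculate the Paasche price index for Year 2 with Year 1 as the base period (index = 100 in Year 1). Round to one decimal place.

Paasche price index uses current-period quantities as weights.
ΣP(Year 2)·Q(Year 2) = 15.66×89 + 2.02×118 + 2.47×297 + 14.38×143 = 1393.74 + 238.36 + 733.59 + 2056.34 = 4422.03
ΣP(Year 1)·Q(Year 2) = 17.80×89 + 2.18×118 + 1.84×297 + 19.17×143 = 1584.2 + 257.24 + 546.48 + 2741.31 = 5129.23
Index = 4422.03 / 5129.23 × 100 = 86.2124

86.2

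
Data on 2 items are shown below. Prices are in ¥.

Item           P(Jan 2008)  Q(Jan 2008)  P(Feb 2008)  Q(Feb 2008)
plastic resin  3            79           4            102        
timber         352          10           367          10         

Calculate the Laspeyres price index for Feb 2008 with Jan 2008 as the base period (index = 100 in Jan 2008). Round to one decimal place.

106.1

Laspeyres price index uses base-period quantities as weights.
ΣP(Feb 2008)·Q(Jan 2008) = 4×79 + 367×10 = 316 + 3670 = 3986
ΣP(Jan 2008)·Q(Jan 2008) = 3×79 + 352×10 = 237 + 3520 = 3757
Index = 3986 / 3757 × 100 = 106.0953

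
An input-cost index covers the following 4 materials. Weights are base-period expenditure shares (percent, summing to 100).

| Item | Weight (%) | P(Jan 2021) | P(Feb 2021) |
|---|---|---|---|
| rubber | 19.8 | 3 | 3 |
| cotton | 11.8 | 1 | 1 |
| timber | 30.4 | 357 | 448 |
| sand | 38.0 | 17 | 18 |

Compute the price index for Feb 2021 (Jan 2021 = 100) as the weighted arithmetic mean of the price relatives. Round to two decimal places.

109.98

rubber: 19.8 × (3/3) = 19.8 × 1.000000 = 19.8000
cotton: 11.8 × (1/1) = 11.8 × 1.000000 = 11.8000
timber: 30.4 × (448/357) = 30.4 × 1.254902 = 38.1490
sand: 38.0 × (18/17) = 38.0 × 1.058824 = 40.2353
Index = Σ wᵢ·(p₁ᵢ/p₀ᵢ) = 19.8000 + 11.8000 + 38.1490 + 40.2353 = 109.9843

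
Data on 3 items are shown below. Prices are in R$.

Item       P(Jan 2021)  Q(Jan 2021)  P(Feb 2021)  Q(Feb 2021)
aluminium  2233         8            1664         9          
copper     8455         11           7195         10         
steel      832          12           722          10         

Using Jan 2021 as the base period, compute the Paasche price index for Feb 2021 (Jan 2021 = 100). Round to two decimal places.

83.34

Paasche price index uses current-period quantities as weights.
ΣP(Feb 2021)·Q(Feb 2021) = 1664×9 + 7195×10 + 722×10 = 14976 + 71950 + 7220 = 94146
ΣP(Jan 2021)·Q(Feb 2021) = 2233×9 + 8455×10 + 832×10 = 20097 + 84550 + 8320 = 112967
Index = 94146 / 112967 × 100 = 83.3394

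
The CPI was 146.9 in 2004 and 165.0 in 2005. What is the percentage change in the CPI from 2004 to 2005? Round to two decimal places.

Change = (165.0 − 146.9) / 146.9 × 100
       = 18.1 / 146.9 × 100 = 12.3213%

12.32%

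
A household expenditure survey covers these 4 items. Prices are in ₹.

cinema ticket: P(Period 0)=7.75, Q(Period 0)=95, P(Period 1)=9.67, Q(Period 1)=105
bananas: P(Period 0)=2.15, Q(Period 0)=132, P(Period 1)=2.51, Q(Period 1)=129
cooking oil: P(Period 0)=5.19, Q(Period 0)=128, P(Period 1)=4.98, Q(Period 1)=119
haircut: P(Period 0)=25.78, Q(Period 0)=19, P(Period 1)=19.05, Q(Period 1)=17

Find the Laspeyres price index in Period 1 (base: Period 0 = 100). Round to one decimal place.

Laspeyres price index uses base-period quantities as weights.
ΣP(Period 1)·Q(Period 0) = 9.67×95 + 2.51×132 + 4.98×128 + 19.05×19 = 918.65 + 331.32 + 637.44 + 361.95 = 2249.36
ΣP(Period 0)·Q(Period 0) = 7.75×95 + 2.15×132 + 5.19×128 + 25.78×19 = 736.25 + 283.8 + 664.32 + 489.82 = 2174.19
Index = 2249.36 / 2174.19 × 100 = 103.4574

103.5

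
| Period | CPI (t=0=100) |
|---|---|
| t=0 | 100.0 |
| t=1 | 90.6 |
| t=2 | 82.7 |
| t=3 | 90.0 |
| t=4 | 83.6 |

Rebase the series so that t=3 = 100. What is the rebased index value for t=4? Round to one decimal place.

92.9

Rebased(t=4) = 83.6 / 90.0 × 100 = 92.8889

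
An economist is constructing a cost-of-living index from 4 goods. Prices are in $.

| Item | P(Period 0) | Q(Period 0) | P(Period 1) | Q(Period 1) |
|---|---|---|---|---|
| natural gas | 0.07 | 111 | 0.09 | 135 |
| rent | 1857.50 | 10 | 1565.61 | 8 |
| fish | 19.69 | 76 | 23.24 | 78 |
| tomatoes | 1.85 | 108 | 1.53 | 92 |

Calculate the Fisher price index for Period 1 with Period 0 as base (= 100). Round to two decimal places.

87.10

Laspeyres component (base-period weights):
ΣP(Period 1)Q(Period 0) = 0.09×111 + 1565.61×10 + 23.24×76 + 1.53×108 = 9.99 + 15656.1 + 1766.24 + 165.24 = 17597.57
ΣP(Period 0)Q(Period 0) = 0.07×111 + 1857.50×10 + 19.69×76 + 1.85×108 = 7.77 + 18575 + 1496.44 + 199.8 = 20279.01
L = 17597.57 / 20279.01 × 100 = 86.7773
Paasche component (current-period weights):
ΣP(Period 1)Q(Period 1) = 0.09×135 + 1565.61×8 + 23.24×78 + 1.53×92 = 12.15 + 12524.88 + 1812.72 + 140.76 = 14490.51
ΣP(Period 0)Q(Period 1) = 0.07×135 + 1857.50×8 + 19.69×78 + 1.85×92 = 9.45 + 14860 + 1535.82 + 170.2 = 16575.47
P = 14490.51 / 16575.47 × 100 = 87.4214
Fisher = √(L × P) = √(86.7773 × 87.4214) = 87.0987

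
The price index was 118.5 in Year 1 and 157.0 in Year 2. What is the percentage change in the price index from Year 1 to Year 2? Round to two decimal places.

Change = (157.0 − 118.5) / 118.5 × 100
       = 38.5 / 118.5 × 100 = 32.4895%

32.49%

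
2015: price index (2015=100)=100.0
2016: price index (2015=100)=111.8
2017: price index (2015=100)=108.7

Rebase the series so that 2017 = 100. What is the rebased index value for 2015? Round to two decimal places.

Rebased(2015) = 100.0 / 108.7 × 100 = 91.9963

92.00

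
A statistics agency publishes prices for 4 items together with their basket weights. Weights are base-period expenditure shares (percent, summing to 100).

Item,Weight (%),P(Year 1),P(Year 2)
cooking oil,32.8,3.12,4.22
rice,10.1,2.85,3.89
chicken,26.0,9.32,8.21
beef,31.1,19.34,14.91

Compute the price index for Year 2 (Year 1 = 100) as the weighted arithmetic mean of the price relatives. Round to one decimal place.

cooking oil: 32.8 × (4.22/3.12) = 32.8 × 1.352564 = 44.3641
rice: 10.1 × (3.89/2.85) = 10.1 × 1.364912 = 13.7856
chicken: 26.0 × (8.21/9.32) = 26.0 × 0.880901 = 22.9034
beef: 31.1 × (14.91/19.34) = 31.1 × 0.770941 = 23.9763
Index = Σ wᵢ·(p₁ᵢ/p₀ᵢ) = 44.3641 + 13.7856 + 22.9034 + 23.9763 = 105.0294

105.0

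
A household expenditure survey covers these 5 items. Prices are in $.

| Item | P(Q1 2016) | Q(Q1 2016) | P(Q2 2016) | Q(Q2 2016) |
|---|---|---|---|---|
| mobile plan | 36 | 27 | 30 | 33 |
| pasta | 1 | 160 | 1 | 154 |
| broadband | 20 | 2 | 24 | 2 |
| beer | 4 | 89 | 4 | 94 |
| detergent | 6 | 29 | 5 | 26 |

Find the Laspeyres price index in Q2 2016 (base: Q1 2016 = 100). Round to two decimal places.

89.25

Laspeyres price index uses base-period quantities as weights.
ΣP(Q2 2016)·Q(Q1 2016) = 30×27 + 1×160 + 24×2 + 4×89 + 5×29 = 810 + 160 + 48 + 356 + 145 = 1519
ΣP(Q1 2016)·Q(Q1 2016) = 36×27 + 1×160 + 20×2 + 4×89 + 6×29 = 972 + 160 + 40 + 356 + 174 = 1702
Index = 1519 / 1702 × 100 = 89.2479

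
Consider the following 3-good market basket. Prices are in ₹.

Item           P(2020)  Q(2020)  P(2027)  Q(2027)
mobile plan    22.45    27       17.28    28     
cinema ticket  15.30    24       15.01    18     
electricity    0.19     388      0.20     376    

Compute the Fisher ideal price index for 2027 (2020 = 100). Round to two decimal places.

85.69

Laspeyres component (base-period weights):
ΣP(2027)Q(2020) = 17.28×27 + 15.01×24 + 0.20×388 = 466.56 + 360.24 + 77.6 = 904.4
ΣP(2020)Q(2020) = 22.45×27 + 15.30×24 + 0.19×388 = 606.15 + 367.2 + 73.72 = 1047.07
L = 904.4 / 1047.07 × 100 = 86.3744
Paasche component (current-period weights):
ΣP(2027)Q(2027) = 17.28×28 + 15.01×18 + 0.20×376 = 483.84 + 270.18 + 75.2 = 829.22
ΣP(2020)Q(2027) = 22.45×28 + 15.30×18 + 0.19×376 = 628.6 + 275.4 + 71.44 = 975.44
P = 829.22 / 975.44 × 100 = 85.0098
Fisher = √(L × P) = √(86.3744 × 85.0098) = 85.6894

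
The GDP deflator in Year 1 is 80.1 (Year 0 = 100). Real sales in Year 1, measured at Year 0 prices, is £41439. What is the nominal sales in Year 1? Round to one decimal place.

33192.6

Nominal = Real × (Index/100) = 41439 × (80.1/100)
        = 41439 × 0.801 = 33192.6390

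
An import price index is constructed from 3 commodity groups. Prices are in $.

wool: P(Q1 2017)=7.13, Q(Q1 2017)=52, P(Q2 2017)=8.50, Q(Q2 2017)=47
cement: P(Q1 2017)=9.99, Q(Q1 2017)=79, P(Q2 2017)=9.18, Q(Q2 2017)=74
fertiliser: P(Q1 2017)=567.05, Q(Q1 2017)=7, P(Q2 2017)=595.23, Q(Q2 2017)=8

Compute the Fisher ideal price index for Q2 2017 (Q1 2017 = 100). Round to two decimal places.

104.04

Laspeyres component (base-period weights):
ΣP(Q2 2017)Q(Q1 2017) = 8.50×52 + 9.18×79 + 595.23×7 = 442 + 725.22 + 4166.61 = 5333.83
ΣP(Q1 2017)Q(Q1 2017) = 7.13×52 + 9.99×79 + 567.05×7 = 370.76 + 789.21 + 3969.35 = 5129.32
L = 5333.83 / 5129.32 × 100 = 103.9871
Paasche component (current-period weights):
ΣP(Q2 2017)Q(Q2 2017) = 8.50×47 + 9.18×74 + 595.23×8 = 399.5 + 679.32 + 4761.84 = 5840.66
ΣP(Q1 2017)Q(Q2 2017) = 7.13×47 + 9.99×74 + 567.05×8 = 335.11 + 739.26 + 4536.4 = 5610.77
P = 5840.66 / 5610.77 × 100 = 104.0973
Fisher = √(L × P) = √(103.9871 × 104.0973) = 104.0422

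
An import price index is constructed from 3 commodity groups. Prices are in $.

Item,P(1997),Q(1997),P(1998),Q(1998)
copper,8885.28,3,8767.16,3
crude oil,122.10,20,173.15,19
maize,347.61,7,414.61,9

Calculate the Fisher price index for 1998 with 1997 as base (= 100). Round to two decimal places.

103.70

Laspeyres component (base-period weights):
ΣP(1998)Q(1997) = 8767.16×3 + 173.15×20 + 414.61×7 = 26301.48 + 3463 + 2902.27 = 32666.75
ΣP(1997)Q(1997) = 8885.28×3 + 122.10×20 + 347.61×7 = 26655.84 + 2442 + 2433.27 = 31531.11
L = 32666.75 / 31531.11 × 100 = 103.6016
Paasche component (current-period weights):
ΣP(1998)Q(1998) = 8767.16×3 + 173.15×19 + 414.61×9 = 26301.48 + 3289.85 + 3731.49 = 33322.82
ΣP(1997)Q(1998) = 8885.28×3 + 122.10×19 + 347.61×9 = 26655.84 + 2319.9 + 3128.49 = 32104.23
P = 33322.82 / 32104.23 × 100 = 103.7957
Fisher = √(L × P) = √(103.6016 × 103.7957) = 103.6986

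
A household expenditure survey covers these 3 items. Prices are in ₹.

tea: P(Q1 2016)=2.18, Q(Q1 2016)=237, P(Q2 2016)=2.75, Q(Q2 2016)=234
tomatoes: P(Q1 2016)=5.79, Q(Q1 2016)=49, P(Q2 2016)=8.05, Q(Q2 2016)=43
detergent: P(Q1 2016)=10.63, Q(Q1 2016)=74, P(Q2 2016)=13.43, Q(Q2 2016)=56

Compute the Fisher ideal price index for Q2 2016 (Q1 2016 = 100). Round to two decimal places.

Laspeyres component (base-period weights):
ΣP(Q2 2016)Q(Q1 2016) = 2.75×237 + 8.05×49 + 13.43×74 = 651.75 + 394.45 + 993.82 = 2040.02
ΣP(Q1 2016)Q(Q1 2016) = 2.18×237 + 5.79×49 + 10.63×74 = 516.66 + 283.71 + 786.62 = 1586.99
L = 2040.02 / 1586.99 × 100 = 128.5465
Paasche component (current-period weights):
ΣP(Q2 2016)Q(Q2 2016) = 2.75×234 + 8.05×43 + 13.43×56 = 643.5 + 346.15 + 752.08 = 1741.73
ΣP(Q1 2016)Q(Q2 2016) = 2.18×234 + 5.79×43 + 10.63×56 = 510.12 + 248.97 + 595.28 = 1354.37
P = 1741.73 / 1354.37 × 100 = 128.6008
Fisher = √(L × P) = √(128.5465 × 128.6008) = 128.5736

128.57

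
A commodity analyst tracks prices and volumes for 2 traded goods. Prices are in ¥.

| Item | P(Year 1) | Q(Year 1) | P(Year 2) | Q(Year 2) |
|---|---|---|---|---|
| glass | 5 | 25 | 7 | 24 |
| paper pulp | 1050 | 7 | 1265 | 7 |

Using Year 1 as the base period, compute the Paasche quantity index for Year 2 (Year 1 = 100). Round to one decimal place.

99.9

Paasche quantity index uses current-period prices as weights.
ΣP(Year 2)·Q(Year 2) = 7×24 + 1265×7 = 168 + 8855 = 9023
ΣP(Year 2)·Q(Year 1) = 7×25 + 1265×7 = 175 + 8855 = 9030
Index = 9023 / 9030 × 100 = 99.9225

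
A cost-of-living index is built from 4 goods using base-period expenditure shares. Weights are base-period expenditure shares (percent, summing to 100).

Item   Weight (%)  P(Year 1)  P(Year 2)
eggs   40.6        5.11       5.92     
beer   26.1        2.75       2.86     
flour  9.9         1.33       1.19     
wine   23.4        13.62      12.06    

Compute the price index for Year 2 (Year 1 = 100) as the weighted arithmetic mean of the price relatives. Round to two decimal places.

103.76

eggs: 40.6 × (5.92/5.11) = 40.6 × 1.158513 = 47.0356
beer: 26.1 × (2.86/2.75) = 26.1 × 1.040000 = 27.1440
flour: 9.9 × (1.19/1.33) = 9.9 × 0.894737 = 8.8579
wine: 23.4 × (12.06/13.62) = 23.4 × 0.885463 = 20.7198
Index = Σ wᵢ·(p₁ᵢ/p₀ᵢ) = 47.0356 + 27.1440 + 8.8579 + 20.7198 = 103.7573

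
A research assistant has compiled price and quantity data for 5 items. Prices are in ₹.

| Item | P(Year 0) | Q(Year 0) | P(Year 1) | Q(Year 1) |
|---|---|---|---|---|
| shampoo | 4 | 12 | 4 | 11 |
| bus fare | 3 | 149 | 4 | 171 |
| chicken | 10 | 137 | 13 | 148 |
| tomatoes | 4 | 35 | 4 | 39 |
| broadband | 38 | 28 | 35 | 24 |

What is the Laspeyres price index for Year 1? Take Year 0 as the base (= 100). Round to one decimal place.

115.5

Laspeyres price index uses base-period quantities as weights.
ΣP(Year 1)·Q(Year 0) = 4×12 + 4×149 + 13×137 + 4×35 + 35×28 = 48 + 596 + 1781 + 140 + 980 = 3545
ΣP(Year 0)·Q(Year 0) = 4×12 + 3×149 + 10×137 + 4×35 + 38×28 = 48 + 447 + 1370 + 140 + 1064 = 3069
Index = 3545 / 3069 × 100 = 115.5099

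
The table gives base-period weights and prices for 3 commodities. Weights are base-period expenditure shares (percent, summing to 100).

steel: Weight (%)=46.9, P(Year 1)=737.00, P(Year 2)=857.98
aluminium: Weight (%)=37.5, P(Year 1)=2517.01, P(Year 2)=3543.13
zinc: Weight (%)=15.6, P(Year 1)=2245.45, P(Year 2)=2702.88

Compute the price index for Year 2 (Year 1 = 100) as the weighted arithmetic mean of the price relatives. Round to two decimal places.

126.16

steel: 46.9 × (857.98/737.00) = 46.9 × 1.164152 = 54.5987
aluminium: 37.5 × (3543.13/2517.01) = 37.5 × 1.407674 = 52.7878
zinc: 15.6 × (2702.88/2245.45) = 15.6 × 1.203714 = 18.7779
Index = Σ wᵢ·(p₁ᵢ/p₀ᵢ) = 54.5987 + 52.7878 + 18.7779 = 126.1645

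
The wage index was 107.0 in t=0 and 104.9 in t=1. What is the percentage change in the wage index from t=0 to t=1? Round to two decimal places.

Change = (104.9 − 107.0) / 107.0 × 100
       = -2.1 / 107.0 × 100 = -1.9626%

-1.96%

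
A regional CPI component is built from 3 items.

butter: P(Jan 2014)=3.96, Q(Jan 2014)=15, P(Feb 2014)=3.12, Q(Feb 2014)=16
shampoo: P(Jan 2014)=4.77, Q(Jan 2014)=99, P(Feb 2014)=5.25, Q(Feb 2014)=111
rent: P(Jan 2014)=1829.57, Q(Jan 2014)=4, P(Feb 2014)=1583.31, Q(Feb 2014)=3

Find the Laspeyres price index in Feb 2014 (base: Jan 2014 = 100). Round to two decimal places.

Laspeyres price index uses base-period quantities as weights.
ΣP(Feb 2014)·Q(Jan 2014) = 3.12×15 + 5.25×99 + 1583.31×4 = 46.8 + 519.75 + 6333.24 = 6899.79
ΣP(Jan 2014)·Q(Jan 2014) = 3.96×15 + 4.77×99 + 1829.57×4 = 59.4 + 472.23 + 7318.28 = 7849.91
Index = 6899.79 / 7849.91 × 100 = 87.8964

87.90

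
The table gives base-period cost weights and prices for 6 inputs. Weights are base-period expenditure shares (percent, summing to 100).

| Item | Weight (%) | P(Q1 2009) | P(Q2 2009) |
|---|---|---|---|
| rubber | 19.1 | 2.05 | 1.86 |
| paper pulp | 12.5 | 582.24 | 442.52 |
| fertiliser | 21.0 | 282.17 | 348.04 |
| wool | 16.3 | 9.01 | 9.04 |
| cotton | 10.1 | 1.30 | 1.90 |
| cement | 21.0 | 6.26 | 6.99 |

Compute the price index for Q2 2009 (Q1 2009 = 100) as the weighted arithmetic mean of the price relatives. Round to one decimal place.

107.3

rubber: 19.1 × (1.86/2.05) = 19.1 × 0.907317 = 17.3298
paper pulp: 12.5 × (442.52/582.24) = 12.5 × 0.760030 = 9.5004
fertiliser: 21.0 × (348.04/282.17) = 21.0 × 1.233441 = 25.9023
wool: 16.3 × (9.04/9.01) = 16.3 × 1.003330 = 16.3543
cotton: 10.1 × (1.90/1.30) = 10.1 × 1.461538 = 14.7615
cement: 21.0 × (6.99/6.26) = 21.0 × 1.116613 = 23.4489
Index = Σ wᵢ·(p₁ᵢ/p₀ᵢ) = 17.3298 + 9.5004 + 25.9023 + 16.3543 + 14.7615 + 23.4489 = 107.2971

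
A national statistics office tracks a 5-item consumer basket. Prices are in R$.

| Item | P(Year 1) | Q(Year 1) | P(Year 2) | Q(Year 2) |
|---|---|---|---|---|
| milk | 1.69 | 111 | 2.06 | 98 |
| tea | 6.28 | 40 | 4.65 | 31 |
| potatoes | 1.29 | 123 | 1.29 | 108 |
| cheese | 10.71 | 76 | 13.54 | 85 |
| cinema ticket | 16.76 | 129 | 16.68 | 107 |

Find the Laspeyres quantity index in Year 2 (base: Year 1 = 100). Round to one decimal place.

Laspeyres quantity index uses base-period prices as weights.
ΣP(Year 1)·Q(Year 2) = 1.69×98 + 6.28×31 + 1.29×108 + 10.71×85 + 16.76×107 = 165.62 + 194.68 + 139.32 + 910.35 + 1793.32 = 3203.29
ΣP(Year 1)·Q(Year 1) = 1.69×111 + 6.28×40 + 1.29×123 + 10.71×76 + 16.76×129 = 187.59 + 251.2 + 158.67 + 813.96 + 2162.04 = 3573.46
Index = 3203.29 / 3573.46 × 100 = 89.6411

89.6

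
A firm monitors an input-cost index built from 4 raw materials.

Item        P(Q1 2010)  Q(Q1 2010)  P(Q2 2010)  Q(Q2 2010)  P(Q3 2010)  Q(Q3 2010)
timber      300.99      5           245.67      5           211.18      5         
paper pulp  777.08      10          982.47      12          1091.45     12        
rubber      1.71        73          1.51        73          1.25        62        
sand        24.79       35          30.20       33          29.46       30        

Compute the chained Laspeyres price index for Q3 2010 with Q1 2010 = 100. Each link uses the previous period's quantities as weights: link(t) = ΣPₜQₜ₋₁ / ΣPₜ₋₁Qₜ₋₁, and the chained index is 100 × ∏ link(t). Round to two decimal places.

128.21

Link Q1 2010→Q2 2010:
ΣP(Q2 2010)Q(Q1 2010) = 245.67×5 + 982.47×10 + 1.51×73 + 30.20×35 = 1228.35 + 9824.7 + 110.23 + 1057 = 12220.28
ΣP(Q1 2010)Q(Q1 2010) = 300.99×5 + 777.08×10 + 1.71×73 + 24.79×35 = 1504.95 + 7770.8 + 124.83 + 867.65 = 10268.23
link = 12220.28/10268.23 = 1.190106
Link Q2 2010→Q3 2010:
ΣP(Q3 2010)Q(Q2 2010) = 211.18×5 + 1091.45×12 + 1.25×73 + 29.46×33 = 1055.9 + 13097.4 + 91.25 + 972.18 = 15216.73
ΣP(Q2 2010)Q(Q2 2010) = 245.67×5 + 982.47×12 + 1.51×73 + 30.20×33 = 1228.35 + 11789.64 + 110.23 + 996.6 = 14124.82
link = 15216.73/14124.82 = 1.077304
Chained index = 100 × 1.190106 × 1.077304 = 128.2106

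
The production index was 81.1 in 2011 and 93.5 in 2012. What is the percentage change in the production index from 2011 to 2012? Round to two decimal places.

15.29%

Change = (93.5 − 81.1) / 81.1 × 100
       = 12.4 / 81.1 × 100 = 15.2898%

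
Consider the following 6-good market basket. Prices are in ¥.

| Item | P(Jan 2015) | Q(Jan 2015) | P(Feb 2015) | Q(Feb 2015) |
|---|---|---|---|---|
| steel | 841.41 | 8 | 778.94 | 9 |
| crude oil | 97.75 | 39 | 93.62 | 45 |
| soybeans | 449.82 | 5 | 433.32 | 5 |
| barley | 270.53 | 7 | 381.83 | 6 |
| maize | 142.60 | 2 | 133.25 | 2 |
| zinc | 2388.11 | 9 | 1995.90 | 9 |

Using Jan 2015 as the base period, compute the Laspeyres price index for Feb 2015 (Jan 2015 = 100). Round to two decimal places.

90.37

Laspeyres price index uses base-period quantities as weights.
ΣP(Feb 2015)·Q(Jan 2015) = 778.94×8 + 93.62×39 + 433.32×5 + 381.83×7 + 133.25×2 + 1995.90×9 = 6231.52 + 3651.18 + 2166.6 + 2672.81 + 266.5 + 17963.1 = 32951.71
ΣP(Jan 2015)·Q(Jan 2015) = 841.41×8 + 97.75×39 + 449.82×5 + 270.53×7 + 142.60×2 + 2388.11×9 = 6731.28 + 3812.25 + 2249.1 + 1893.71 + 285.2 + 21492.99 = 36464.53
Index = 32951.71 / 36464.53 × 100 = 90.3665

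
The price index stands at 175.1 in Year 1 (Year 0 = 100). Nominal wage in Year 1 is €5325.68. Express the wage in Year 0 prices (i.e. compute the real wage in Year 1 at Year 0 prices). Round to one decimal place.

3041.5

Real = Nominal ÷ (Index/100) = 5325.68 ÷ (175.1/100)
     = 5325.68 ÷ 1.751 = 3041.5077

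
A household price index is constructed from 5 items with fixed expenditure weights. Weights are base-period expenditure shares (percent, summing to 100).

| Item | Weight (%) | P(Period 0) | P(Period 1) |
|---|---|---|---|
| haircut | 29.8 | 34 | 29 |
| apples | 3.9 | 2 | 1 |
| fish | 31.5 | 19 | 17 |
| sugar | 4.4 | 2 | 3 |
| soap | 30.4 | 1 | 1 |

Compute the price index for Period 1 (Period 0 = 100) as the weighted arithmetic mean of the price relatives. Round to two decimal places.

haircut: 29.8 × (29/34) = 29.8 × 0.852941 = 25.4176
apples: 3.9 × (1/2) = 3.9 × 0.500000 = 1.9500
fish: 31.5 × (17/19) = 31.5 × 0.894737 = 28.1842
sugar: 4.4 × (3/2) = 4.4 × 1.500000 = 6.6000
soap: 30.4 × (1/1) = 30.4 × 1.000000 = 30.4000
Index = Σ wᵢ·(p₁ᵢ/p₀ᵢ) = 25.4176 + 1.9500 + 28.1842 + 6.6000 + 30.4000 = 92.5519

92.55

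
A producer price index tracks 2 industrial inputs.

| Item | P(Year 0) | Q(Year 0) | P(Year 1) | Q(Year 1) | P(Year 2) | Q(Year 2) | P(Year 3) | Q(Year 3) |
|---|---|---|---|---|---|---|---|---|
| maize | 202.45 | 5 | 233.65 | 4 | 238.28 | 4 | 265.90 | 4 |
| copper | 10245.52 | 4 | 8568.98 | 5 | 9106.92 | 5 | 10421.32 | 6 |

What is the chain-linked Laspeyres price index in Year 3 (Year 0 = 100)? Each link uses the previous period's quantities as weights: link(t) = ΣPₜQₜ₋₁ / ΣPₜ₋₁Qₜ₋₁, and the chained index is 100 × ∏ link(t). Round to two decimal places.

102.51

Link Year 0→Year 1:
ΣP(Year 1)Q(Year 0) = 233.65×5 + 8568.98×4 = 1168.25 + 34275.92 = 35444.17
ΣP(Year 0)Q(Year 0) = 202.45×5 + 10245.52×4 = 1012.25 + 40982.08 = 41994.33
link = 35444.17/41994.33 = 0.844023
Link Year 1→Year 2:
ΣP(Year 2)Q(Year 1) = 238.28×4 + 9106.92×5 = 953.12 + 45534.6 = 46487.72
ΣP(Year 1)Q(Year 1) = 233.65×4 + 8568.98×5 = 934.6 + 42844.9 = 43779.5
link = 46487.72/43779.5 = 1.061860
Link Year 2→Year 3:
ΣP(Year 3)Q(Year 2) = 265.90×4 + 10421.32×5 = 1063.6 + 52106.6 = 53170.2
ΣP(Year 2)Q(Year 2) = 238.28×4 + 9106.92×5 = 953.12 + 45534.6 = 46487.72
link = 53170.2/46487.72 = 1.143747
Chained index = 100 × 0.844023 × 1.061860 × 1.143747 = 102.5066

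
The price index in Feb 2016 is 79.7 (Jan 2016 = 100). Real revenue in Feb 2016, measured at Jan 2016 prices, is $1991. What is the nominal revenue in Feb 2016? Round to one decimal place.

Nominal = Real × (Index/100) = 1991 × (79.7/100)
        = 1991 × 0.797 = 1586.8270

1586.8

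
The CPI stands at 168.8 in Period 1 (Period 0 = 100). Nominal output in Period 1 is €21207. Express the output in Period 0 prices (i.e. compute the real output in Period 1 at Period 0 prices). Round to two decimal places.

Real = Nominal ÷ (Index/100) = 21207 ÷ (168.8/100)
     = 21207 ÷ 1.688 = 12563.3886

12563.39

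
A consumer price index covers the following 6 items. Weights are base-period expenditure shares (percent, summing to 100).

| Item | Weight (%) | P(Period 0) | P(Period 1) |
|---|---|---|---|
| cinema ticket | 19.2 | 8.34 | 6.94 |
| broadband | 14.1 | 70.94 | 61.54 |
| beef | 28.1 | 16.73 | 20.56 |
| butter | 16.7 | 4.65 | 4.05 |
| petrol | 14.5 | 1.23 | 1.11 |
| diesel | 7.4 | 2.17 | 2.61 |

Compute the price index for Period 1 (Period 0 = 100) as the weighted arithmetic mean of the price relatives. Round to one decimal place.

cinema ticket: 19.2 × (6.94/8.34) = 19.2 × 0.832134 = 15.9770
broadband: 14.1 × (61.54/70.94) = 14.1 × 0.867494 = 12.2317
beef: 28.1 × (20.56/16.73) = 28.1 × 1.228930 = 34.5329
butter: 16.7 × (4.05/4.65) = 16.7 × 0.870968 = 14.5452
petrol: 14.5 × (1.11/1.23) = 14.5 × 0.902439 = 13.0854
diesel: 7.4 × (2.61/2.17) = 7.4 × 1.202765 = 8.9005
Index = Σ wᵢ·(p₁ᵢ/p₀ᵢ) = 15.9770 + 12.2317 + 34.5329 + 14.5452 + 13.0854 + 8.9005 = 99.2726

99.3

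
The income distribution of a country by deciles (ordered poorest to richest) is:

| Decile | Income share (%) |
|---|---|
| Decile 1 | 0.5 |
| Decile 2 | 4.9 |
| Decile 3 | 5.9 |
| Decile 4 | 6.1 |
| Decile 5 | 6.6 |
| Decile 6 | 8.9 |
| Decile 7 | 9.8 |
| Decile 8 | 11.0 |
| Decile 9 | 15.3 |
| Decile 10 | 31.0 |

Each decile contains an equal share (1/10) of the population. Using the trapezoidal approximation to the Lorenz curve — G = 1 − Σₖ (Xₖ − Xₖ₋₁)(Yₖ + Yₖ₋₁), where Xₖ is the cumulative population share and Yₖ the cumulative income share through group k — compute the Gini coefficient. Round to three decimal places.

Cumulative income shares Yₖ: 0.0050, 0.0540, 0.1130, 0.1740, 0.2400, 0.3290, 0.4270, 0.5370, 0.6900, 1.0000
Σ (Xₖ−Xₖ₋₁)(Yₖ+Yₖ₋₁) = (1/10)(0.0050+0.0000) + (1/10)(0.0540+0.0050) + (1/10)(0.1130+0.0540) + (1/10)(0.1740+0.1130) + (1/10)(0.2400+0.1740) + (1/10)(0.3290+0.2400) + (1/10)(0.4270+0.3290) + (1/10)(0.5370+0.4270) + (1/10)(0.6900+0.5370) + (1/10)(1.0000+0.6900)
  = 0.0005 + 0.0059 + 0.0167 + 0.0287 + 0.0414 + 0.0569 + 0.0756 + 0.0964 + 0.1227 + 0.1690 = 0.6138
G = 1 − 0.6138 = 0.3862

0.386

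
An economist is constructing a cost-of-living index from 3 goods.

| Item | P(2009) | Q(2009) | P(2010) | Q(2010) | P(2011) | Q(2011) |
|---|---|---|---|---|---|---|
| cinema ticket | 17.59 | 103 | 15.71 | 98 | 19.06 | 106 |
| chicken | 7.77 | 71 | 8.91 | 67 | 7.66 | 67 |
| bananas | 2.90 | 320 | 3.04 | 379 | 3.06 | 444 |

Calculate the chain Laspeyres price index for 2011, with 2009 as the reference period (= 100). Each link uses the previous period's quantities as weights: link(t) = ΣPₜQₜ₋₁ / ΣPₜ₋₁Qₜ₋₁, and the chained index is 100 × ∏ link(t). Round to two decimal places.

Link 2009→2010:
ΣP(2010)Q(2009) = 15.71×103 + 8.91×71 + 3.04×320 = 1618.13 + 632.61 + 972.8 = 3223.54
ΣP(2009)Q(2009) = 17.59×103 + 7.77×71 + 2.90×320 = 1811.77 + 551.67 + 928 = 3291.44
link = 3223.54/3291.44 = 0.979371
Link 2010→2011:
ΣP(2011)Q(2010) = 19.06×98 + 7.66×67 + 3.06×379 = 1867.88 + 513.22 + 1159.74 = 3540.84
ΣP(2010)Q(2010) = 15.71×98 + 8.91×67 + 3.04×379 = 1539.58 + 596.97 + 1152.16 = 3288.71
link = 3540.84/3288.71 = 1.076665
Chained index = 100 × 0.979371 × 1.076665 = 105.4455

105.45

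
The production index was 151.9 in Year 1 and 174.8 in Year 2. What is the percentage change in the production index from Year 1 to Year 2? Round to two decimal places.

15.08%

Change = (174.8 − 151.9) / 151.9 × 100
       = 22.9 / 151.9 × 100 = 15.0757%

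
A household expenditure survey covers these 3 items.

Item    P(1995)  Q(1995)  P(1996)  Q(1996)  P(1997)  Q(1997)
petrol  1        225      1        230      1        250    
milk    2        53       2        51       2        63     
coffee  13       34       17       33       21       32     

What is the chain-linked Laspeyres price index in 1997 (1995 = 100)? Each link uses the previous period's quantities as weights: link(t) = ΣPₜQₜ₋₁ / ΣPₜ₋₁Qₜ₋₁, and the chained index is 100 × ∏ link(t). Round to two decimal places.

134.98

Link 1995→1996:
ΣP(1996)Q(1995) = 1×225 + 2×53 + 17×34 = 225 + 106 + 578 = 909
ΣP(1995)Q(1995) = 1×225 + 2×53 + 13×34 = 225 + 106 + 442 = 773
link = 909/773 = 1.175938
Link 1996→1997:
ΣP(1997)Q(1996) = 1×230 + 2×51 + 21×33 = 230 + 102 + 693 = 1025
ΣP(1996)Q(1996) = 1×230 + 2×51 + 17×33 = 230 + 102 + 561 = 893
link = 1025/893 = 1.147816
Chained index = 100 × 1.175938 × 1.147816 = 134.9761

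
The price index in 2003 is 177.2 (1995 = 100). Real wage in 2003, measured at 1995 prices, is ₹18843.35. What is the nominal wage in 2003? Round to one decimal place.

Nominal = Real × (Index/100) = 18843.35 × (177.2/100)
        = 18843.35 × 1.772 = 33390.4162

33390.4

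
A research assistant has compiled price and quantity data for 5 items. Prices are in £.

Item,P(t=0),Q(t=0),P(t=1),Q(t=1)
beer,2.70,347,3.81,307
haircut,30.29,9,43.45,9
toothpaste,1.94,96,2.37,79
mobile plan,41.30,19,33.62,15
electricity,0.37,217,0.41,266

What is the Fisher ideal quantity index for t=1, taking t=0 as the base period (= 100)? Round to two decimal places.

87.87

Laspeyres component (base-period weights):
ΣP(t=0)Q(t=1) = 2.70×307 + 30.29×9 + 1.94×79 + 41.30×15 + 0.37×266 = 828.9 + 272.61 + 153.26 + 619.5 + 98.42 = 1972.69
ΣP(t=0)Q(t=0) = 2.70×347 + 30.29×9 + 1.94×96 + 41.30×19 + 0.37×217 = 936.9 + 272.61 + 186.24 + 784.7 + 80.29 = 2260.74
L = 1972.69 / 2260.74 × 100 = 87.2586
Paasche component (current-period weights):
ΣP(t=1)Q(t=1) = 3.81×307 + 43.45×9 + 2.37×79 + 33.62×15 + 0.41×266 = 1169.67 + 391.05 + 187.23 + 504.3 + 109.06 = 2361.31
ΣP(t=1)Q(t=0) = 3.81×347 + 43.45×9 + 2.37×96 + 33.62×19 + 0.41×217 = 1322.07 + 391.05 + 227.52 + 638.78 + 88.97 = 2668.39
P = 2361.31 / 2668.39 × 100 = 88.4919
Fisher = √(L × P) = √(87.2586 × 88.4919) = 87.8731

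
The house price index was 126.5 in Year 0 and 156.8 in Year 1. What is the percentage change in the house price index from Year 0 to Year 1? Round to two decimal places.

Change = (156.8 − 126.5) / 126.5 × 100
       = 30.3 / 126.5 × 100 = 23.9526%

23.95%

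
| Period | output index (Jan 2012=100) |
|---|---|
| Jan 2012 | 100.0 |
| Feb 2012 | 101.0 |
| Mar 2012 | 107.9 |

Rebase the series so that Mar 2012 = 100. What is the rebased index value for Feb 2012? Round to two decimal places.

Rebased(Feb 2012) = 101.0 / 107.9 × 100 = 93.6052

93.61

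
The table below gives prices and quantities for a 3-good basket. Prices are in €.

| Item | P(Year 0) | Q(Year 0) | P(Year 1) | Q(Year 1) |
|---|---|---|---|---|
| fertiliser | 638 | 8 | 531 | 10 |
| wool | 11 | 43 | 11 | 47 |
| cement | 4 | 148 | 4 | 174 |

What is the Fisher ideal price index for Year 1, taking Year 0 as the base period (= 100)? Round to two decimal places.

86.02

Laspeyres component (base-period weights):
ΣP(Year 1)Q(Year 0) = 531×8 + 11×43 + 4×148 = 4248 + 473 + 592 = 5313
ΣP(Year 0)Q(Year 0) = 638×8 + 11×43 + 4×148 = 5104 + 473 + 592 = 6169
L = 5313 / 6169 × 100 = 86.1242
Paasche component (current-period weights):
ΣP(Year 1)Q(Year 1) = 531×10 + 11×47 + 4×174 = 5310 + 517 + 696 = 6523
ΣP(Year 0)Q(Year 1) = 638×10 + 11×47 + 4×174 = 6380 + 517 + 696 = 7593
P = 6523 / 7593 × 100 = 85.9081
Fisher = √(L × P) = √(86.1242 × 85.9081) = 86.0161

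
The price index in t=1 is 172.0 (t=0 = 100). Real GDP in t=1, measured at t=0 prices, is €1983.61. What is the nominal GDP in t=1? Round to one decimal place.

3411.8

Nominal = Real × (Index/100) = 1983.61 × (172.0/100)
        = 1983.61 × 1.720 = 3411.8092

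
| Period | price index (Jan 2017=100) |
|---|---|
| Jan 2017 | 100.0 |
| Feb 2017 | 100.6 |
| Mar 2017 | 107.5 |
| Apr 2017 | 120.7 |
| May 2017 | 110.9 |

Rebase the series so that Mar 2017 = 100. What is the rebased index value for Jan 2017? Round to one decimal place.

Rebased(Jan 2017) = 100.0 / 107.5 × 100 = 93.0233

93.0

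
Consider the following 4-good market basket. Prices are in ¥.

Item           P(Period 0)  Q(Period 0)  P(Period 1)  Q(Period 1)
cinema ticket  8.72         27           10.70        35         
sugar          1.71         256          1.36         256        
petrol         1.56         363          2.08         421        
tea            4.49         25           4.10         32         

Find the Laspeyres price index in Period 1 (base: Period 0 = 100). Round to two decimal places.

110.57

Laspeyres price index uses base-period quantities as weights.
ΣP(Period 1)·Q(Period 0) = 10.70×27 + 1.36×256 + 2.08×363 + 4.10×25 = 288.9 + 348.16 + 755.04 + 102.5 = 1494.6
ΣP(Period 0)·Q(Period 0) = 8.72×27 + 1.71×256 + 1.56×363 + 4.49×25 = 235.44 + 437.76 + 566.28 + 112.25 = 1351.73
Index = 1494.6 / 1351.73 × 100 = 110.5694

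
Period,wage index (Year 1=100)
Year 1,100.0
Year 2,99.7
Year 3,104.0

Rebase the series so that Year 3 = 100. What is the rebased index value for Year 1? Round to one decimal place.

Rebased(Year 1) = 100.0 / 104.0 × 100 = 96.1538

96.2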